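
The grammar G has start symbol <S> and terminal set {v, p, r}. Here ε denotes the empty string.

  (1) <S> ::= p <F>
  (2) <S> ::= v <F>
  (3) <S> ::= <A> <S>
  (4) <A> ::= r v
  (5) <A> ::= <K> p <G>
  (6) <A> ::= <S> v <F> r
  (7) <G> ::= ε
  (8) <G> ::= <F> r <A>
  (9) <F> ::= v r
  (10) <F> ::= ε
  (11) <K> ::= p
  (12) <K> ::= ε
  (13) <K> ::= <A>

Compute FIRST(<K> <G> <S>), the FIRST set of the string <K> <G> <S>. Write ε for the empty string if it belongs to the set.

{p, r, v}

FIRST(<F>) = {ε, v}
FIRST(<G>) = {ε, r, v}  (via <F> r <A>)
FIRST(<S>) = {p, r, v}  (via <A> <S>)
FIRST(<A>) = {p, r, v}  (via <K> p <G>, <S> v <F> r)
FIRST(<K>) = {ε, p, r, v}  (via <A>)
FIRST(<K> <G> <S>): take FIRST of each symbol in turn, carrying on past any symbol whose FIRST contains ε; result {p, r, v}.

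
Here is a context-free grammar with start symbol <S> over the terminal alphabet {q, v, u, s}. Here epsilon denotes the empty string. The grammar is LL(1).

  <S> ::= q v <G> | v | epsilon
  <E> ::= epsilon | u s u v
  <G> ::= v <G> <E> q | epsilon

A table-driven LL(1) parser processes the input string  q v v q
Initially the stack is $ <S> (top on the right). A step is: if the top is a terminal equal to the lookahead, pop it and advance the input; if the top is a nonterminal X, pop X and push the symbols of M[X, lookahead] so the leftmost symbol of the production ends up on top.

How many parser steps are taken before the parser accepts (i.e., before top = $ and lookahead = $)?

8

     Stack          Input      Action
  1  $ <S>          q v v q $  expand <S> ::= q v <G>
  2  $ <G> v q      q v v q $  match q
  3  $ <G> v        v v q $    match v
  4  $ <G>          v q $      expand <G> ::= v <G> <E> q
  5  $ q <E> <G> v  v q $      match v
  6  $ q <E> <G>    q $        expand <G> ::= epsilon
  7  $ q <E>        q $        expand <E> ::= epsilon
  8  $ q            q $        match q
Accept reached after 8 steps.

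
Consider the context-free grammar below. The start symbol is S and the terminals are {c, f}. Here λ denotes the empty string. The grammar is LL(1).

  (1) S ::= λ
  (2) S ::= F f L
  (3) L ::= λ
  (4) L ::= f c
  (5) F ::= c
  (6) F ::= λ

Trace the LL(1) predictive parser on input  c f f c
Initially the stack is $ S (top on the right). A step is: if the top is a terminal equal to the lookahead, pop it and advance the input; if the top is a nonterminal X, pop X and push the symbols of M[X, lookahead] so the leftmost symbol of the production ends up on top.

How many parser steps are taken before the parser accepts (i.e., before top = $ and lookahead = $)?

     Stack    Input      Action
  1  $ S      c f f c $  expand S ::= F f L
  2  $ L f F  c f f c $  expand F ::= c
  3  $ L f c  c f f c $  match c
  4  $ L f    f f c $    match f
  5  $ L      f c $      expand L ::= f c
  6  $ c f    f c $      match f
  7  $ c      c $        match c
Accept reached after 7 steps.

7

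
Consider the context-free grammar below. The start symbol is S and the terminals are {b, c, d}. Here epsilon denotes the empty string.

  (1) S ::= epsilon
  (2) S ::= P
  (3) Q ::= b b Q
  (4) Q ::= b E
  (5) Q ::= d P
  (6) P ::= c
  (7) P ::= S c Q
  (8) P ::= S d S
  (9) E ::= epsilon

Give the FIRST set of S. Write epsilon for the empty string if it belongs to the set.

FIRST(Q): from Q::=b b Q we get {b}; from Q::=b E we get {b}; from Q::=d P we get {d}. So FIRST(Q) = {b, d}.
FIRST(E): from E::=epsilon we get {epsilon}. So FIRST(E) = {epsilon}.
FIRST(S): from S::=epsilon we get {epsilon}; from S::=P we get {c, d}. So FIRST(S) = {epsilon, c, d}.
FIRST(P): from P::=c we get {c}; from P::=S c Q we get {c, d}; from P::=S d S we get {c, d}. So FIRST(P) = {c, d}.

{epsilon, c, d}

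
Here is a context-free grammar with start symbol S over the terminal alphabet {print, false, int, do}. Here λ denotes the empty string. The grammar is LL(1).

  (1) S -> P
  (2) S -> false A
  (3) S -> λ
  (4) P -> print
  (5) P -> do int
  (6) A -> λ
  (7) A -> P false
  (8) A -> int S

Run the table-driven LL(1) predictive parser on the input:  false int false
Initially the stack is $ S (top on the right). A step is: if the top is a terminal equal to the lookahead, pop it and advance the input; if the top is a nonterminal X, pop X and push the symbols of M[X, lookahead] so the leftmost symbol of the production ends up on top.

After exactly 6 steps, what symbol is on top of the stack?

A

     Stack      Input              Action
  1  $ S        false int false $  expand S -> false A
  2  $ A false  false int false $  match false
  3  $ A        int false $        expand A -> int S
  4  $ S int    int false $        match int
  5  $ S        false $            expand S -> false A
  6  $ A false  false $            match false
Stack after step 6: $ A (top = A).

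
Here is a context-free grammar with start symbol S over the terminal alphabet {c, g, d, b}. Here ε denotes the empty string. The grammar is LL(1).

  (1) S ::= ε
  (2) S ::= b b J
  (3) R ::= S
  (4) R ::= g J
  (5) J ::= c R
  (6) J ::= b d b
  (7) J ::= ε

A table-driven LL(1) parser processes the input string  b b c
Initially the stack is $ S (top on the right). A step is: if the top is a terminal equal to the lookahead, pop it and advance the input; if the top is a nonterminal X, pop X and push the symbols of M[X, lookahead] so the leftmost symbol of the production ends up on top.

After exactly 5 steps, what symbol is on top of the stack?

R

step 1: stack=$ S  input=b b c $  — expand S ::= b b J
step 2: stack=$ J b b  input=b b c $  — match b
step 3: stack=$ J b  input=b c $  — match b
step 4: stack=$ J  input=c $  — expand J ::= c R
step 5: stack=$ R c  input=c $  — match c
Stack after step 5: $ R (top = R).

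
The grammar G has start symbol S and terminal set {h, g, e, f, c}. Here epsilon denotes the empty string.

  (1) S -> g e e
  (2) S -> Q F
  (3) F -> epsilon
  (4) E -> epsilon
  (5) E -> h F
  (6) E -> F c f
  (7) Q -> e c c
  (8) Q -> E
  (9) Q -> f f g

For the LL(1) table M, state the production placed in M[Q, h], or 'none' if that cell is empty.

FIRST(F) = {epsilon}
FIRST(E) = {epsilon, c, h}  (via F c f)
FIRST(Q) = {epsilon, c, e, f, h}  (via E)
FIRST(S) = {epsilon, c, e, f, g, h}  (via Q F)
FOLLOW(S) includes $ since S is the start symbol.
FOLLOW(S): S appears on no right-hand side. Thus FOLLOW(S) = {$}.
FOLLOW(Q): in S->Q F, Q is followed by F with FIRST {epsilon}; in S->Q F, the suffix after Q is nullable, so FOLLOW(Q) ⊇ FOLLOW(S) = {$}. Thus FOLLOW(Q) = {$}.
For Q -> e c c: FIRST(e c c) = {e}, so it goes in M[Q, t] for t ∈ {e}.
For Q -> E: FIRST(E) = {epsilon, c, h}, so it goes in M[Q, t] for t ∈ {c, h}; since epsilon ∈ FIRST, also for every t ∈ FOLLOW(Q) = {$}.
For Q -> f f g: FIRST(f f g) = {f}, so it goes in M[Q, t] for t ∈ {f}.

Q -> E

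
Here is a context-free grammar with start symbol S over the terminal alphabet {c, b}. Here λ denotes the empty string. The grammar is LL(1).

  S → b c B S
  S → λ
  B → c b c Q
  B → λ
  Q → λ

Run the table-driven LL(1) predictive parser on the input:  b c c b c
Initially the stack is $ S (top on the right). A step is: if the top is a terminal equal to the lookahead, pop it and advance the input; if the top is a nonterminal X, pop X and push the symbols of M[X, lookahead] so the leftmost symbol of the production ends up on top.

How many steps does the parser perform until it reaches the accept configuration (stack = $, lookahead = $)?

step 1: stack=$ S  input=b c c b c $  — expand S → b c B S
step 2: stack=$ S B c b  input=b c c b c $  — match b
step 3: stack=$ S B c  input=c c b c $  — match c
step 4: stack=$ S B  input=c b c $  — expand B → c b c Q
step 5: stack=$ S Q c b c  input=c b c $  — match c
step 6: stack=$ S Q c b  input=b c $  — match b
step 7: stack=$ S Q c  input=c $  — match c
step 8: stack=$ S Q  input=$  — expand Q → λ
step 9: stack=$ S  input=$  — expand S → λ
Accept reached after 9 steps.

9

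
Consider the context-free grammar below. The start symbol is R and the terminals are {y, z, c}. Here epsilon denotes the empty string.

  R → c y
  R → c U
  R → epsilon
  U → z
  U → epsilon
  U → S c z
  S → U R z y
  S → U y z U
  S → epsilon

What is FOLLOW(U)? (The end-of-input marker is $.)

FIRST(R) = {epsilon, c}
FIRST(U) = {epsilon, c, y, z}  (via S c z)
FIRST(S) = {epsilon, c, y, z}  (via U R z y, U y z U)
FOLLOW(R) includes $ since R is the start symbol.
FOLLOW(R): in S→U R z y, R is followed by z y with FIRST {z}. Thus FOLLOW(R) = {$, z}.
FOLLOW(S): in U→S c z, S is followed by c z with FIRST {c}. Thus FOLLOW(S) = {c}.
FOLLOW(U): in R→c U, the suffix after U is empty, so FOLLOW(U) ⊇ FOLLOW(R) = {$, z}; in S→U R z y, U is followed by R z y with FIRST {c, z}; in S→U y z U (occurrence 1), U is followed by y z U with FIRST {y}; in S→U y z U (occurrence 2), the suffix after U is empty, so FOLLOW(U) ⊇ FOLLOW(S) = {c}. Thus FOLLOW(U) = {$, c, y, z}.

{$, c, y, z}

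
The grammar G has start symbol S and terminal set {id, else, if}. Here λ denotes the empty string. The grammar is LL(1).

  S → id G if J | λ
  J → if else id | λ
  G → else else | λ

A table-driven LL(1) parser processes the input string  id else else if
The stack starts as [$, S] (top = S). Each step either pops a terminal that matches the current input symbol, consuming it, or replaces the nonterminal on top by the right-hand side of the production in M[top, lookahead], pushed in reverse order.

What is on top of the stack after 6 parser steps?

     Stack             Input              Action
  1  $ S               id else else if $  expand S → id G if J
  2  $ J if G id       id else else if $  match id
  3  $ J if G          else else if $     expand G → else else
  4  $ J if else else  else else if $     match else
  5  $ J if else       else if $          match else
  6  $ J if            if $               match if
Stack after step 6: $ J (top = J).

J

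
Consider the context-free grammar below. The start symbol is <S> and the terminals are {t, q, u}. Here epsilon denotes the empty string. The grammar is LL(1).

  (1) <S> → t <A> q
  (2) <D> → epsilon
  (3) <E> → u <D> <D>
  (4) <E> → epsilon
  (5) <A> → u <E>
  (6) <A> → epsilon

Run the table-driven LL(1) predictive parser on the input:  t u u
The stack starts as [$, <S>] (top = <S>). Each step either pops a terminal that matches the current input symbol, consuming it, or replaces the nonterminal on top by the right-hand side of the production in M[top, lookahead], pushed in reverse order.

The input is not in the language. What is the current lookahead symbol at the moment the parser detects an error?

$

     Stack          Input    Action
  1  $ <S>          t u u $  expand <S> → t <A> q
  2  $ q <A> t      t u u $  match t
  3  $ q <A>        u u $    expand <A> → u <E>
  4  $ q <E> u      u u $    match u
  5  $ q <E>        u $      expand <E> → u <D> <D>
  6  $ q <D> <D> u  u $      match u
  7  $ q <D> <D>    $        error: M[<D>, $] is empty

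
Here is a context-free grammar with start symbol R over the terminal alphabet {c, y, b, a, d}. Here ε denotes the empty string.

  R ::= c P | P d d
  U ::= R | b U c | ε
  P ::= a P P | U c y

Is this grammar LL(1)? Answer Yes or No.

No

FIRST(R) = {a, b, c}
FIRST(U) = {ε, a, b, c}
FIRST(P) = {a, b, c}
FOLLOW(R) = {$, c}
FOLLOW(U) = {c}
FOLLOW(P) = {$, a, b, c, d}
Cell M[P, a] receives both P ::= a P P and P ::= U c y — the grammar is not LL(1).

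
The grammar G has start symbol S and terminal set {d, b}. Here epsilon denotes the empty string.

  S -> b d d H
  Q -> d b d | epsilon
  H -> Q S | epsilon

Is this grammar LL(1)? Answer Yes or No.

FIRST(S) = {b}
FIRST(Q) = {epsilon, d}
FIRST(H) = {epsilon, b, d}
FOLLOW(S) = {$}
FOLLOW(Q) = {b}
FOLLOW(H) = {$}
Each cell of M receives at most one production.

Yes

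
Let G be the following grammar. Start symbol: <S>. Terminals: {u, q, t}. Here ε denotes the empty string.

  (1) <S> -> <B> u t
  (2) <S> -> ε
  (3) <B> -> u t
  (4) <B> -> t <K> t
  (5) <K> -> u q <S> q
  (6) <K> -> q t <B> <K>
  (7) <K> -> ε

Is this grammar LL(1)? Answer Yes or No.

Yes

FIRST(<S>) = {ε, t, u}
FIRST(<B>) = {t, u}
FIRST(<K>) = {ε, q, u}
FOLLOW(<S>) = {$, q}
FOLLOW(<B>) = {q, t, u}
FOLLOW(<K>) = {t}
Each cell of M receives at most one production.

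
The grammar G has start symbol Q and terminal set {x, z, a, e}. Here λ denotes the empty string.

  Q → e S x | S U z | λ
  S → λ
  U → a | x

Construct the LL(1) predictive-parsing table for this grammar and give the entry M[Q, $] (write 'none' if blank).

Q → λ

FIRST(S): from S→λ we get {λ}. So FIRST(S) = {λ}.
FIRST(U): from U→a we get {a}; from U→x we get {x}. So FIRST(U) = {a, x}.
FIRST(Q): from Q→e S x we get {e}; from Q→S U z we get {a, x}; from Q→λ we get {λ}. So FIRST(Q) = {λ, a, e, x}.
FOLLOW(Q) includes $ since Q is the start symbol.
FOLLOW(Q): Q appears on no right-hand side. Thus FOLLOW(Q) = {$}.
For Q → e S x: FIRST(e S x) = {e}, so it goes in M[Q, t] for t ∈ {e}.
For Q → S U z: FIRST(S U z) = {a, x}, so it goes in M[Q, t] for t ∈ {a, x}.
For Q → λ: FIRST(λ) = {λ}, so it goes in M[Q, t] for t ∈ {}; since λ ∈ FIRST, also for every t ∈ FOLLOW(Q) = {$}.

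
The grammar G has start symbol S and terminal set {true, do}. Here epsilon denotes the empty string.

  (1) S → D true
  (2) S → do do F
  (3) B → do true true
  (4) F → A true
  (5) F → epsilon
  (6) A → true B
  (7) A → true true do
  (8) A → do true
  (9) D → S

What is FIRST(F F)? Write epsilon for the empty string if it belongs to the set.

FIRST(B) = {do}
FIRST(A) = {do, true}
FIRST(F) = {epsilon, do, true}  (via A true)
FIRST(S) = {do}  (via D true)
FIRST(D) = {do}  (via S)
FIRST(F F): take FIRST of each symbol in turn, carrying on past any symbol whose FIRST contains epsilon; result {epsilon, do, true}.

{epsilon, do, true}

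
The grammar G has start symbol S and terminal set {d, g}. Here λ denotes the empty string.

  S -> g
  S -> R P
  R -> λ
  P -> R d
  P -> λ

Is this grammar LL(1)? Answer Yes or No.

Yes

FIRST(S) = {λ, d, g}
FIRST(R) = {λ}
FIRST(P) = {λ, d}
FOLLOW(S) = {$}
FOLLOW(R) = {$, d}
FOLLOW(P) = {$}
Each cell of M receives at most one production.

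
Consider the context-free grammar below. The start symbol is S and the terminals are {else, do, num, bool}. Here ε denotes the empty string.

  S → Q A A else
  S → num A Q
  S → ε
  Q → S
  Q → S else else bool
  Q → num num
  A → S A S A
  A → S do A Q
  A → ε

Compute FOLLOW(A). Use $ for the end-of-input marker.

{$, do, else, num}

FIRST(S) = {ε, do, else, num}  (via Q A A else)
FIRST(Q) = {ε, do, else, num}  (via S, S else else bool)
FIRST(A) = {ε, do, else, num}  (via S A S A, S do A Q)
FOLLOW(S) includes $ since S is the start symbol.
FOLLOW(S): in Q→S, the suffix after S is empty, so FOLLOW(S) ⊇ FOLLOW(Q) = {$, do, else, num}; in Q→S else else bool, S is followed by else else bool with FIRST {else}; in A→S A S A (occurrence 1), S is followed by A S A with FIRST {ε, do, else, num}; in A→S A S A (occurrence 1), the suffix after S is nullable, so FOLLOW(S) ⊇ FOLLOW(A) = {$, do, else, num}; in A→S A S A (occurrence 2), S is followed by A with FIRST {ε, do, else, num}; in A→S A S A (occurrence 2), the suffix after S is nullable, so FOLLOW(S) ⊇ FOLLOW(A) = {$, do, else, num}; in A→S do A Q, S is followed by do A Q with FIRST {do}. Thus FOLLOW(S) = {$, do, else, num}.
FOLLOW(A): in S→Q A A else (occurrence 1), A is followed by A else with FIRST {do, else, num}; in S→Q A A else (occurrence 2), A is followed by else with FIRST {else}; in S→num A Q, A is followed by Q with FIRST {ε, do, else, num}; in S→num A Q, the suffix after A is nullable, so FOLLOW(A) ⊇ FOLLOW(S) = {$, do, else, num}; in A→S A S A (occurrence 1), A is followed by S A with FIRST {ε, do, else, num}; in A→S A S A (occurrence 1), the suffix after A is nullable (adds nothing new); in A→S A S A (occurrence 2), the suffix after A is empty (adds nothing new); in A→S do A Q, A is followed by Q with FIRST {ε, do, else, num}; in A→S do A Q, the suffix after A is nullable (adds nothing new). Thus FOLLOW(A) = {$, do, else, num}.
FOLLOW(Q): in S→Q A A else, Q is followed by A A else with FIRST {do, else, num}; in S→num A Q, the suffix after Q is empty, so FOLLOW(Q) ⊇ FOLLOW(S) = {$, do, else, num}; in A→S do A Q, the suffix after Q is empty, so FOLLOW(Q) ⊇ FOLLOW(A) = {$, do, else, num}. Thus FOLLOW(Q) = {$, do, else, num}.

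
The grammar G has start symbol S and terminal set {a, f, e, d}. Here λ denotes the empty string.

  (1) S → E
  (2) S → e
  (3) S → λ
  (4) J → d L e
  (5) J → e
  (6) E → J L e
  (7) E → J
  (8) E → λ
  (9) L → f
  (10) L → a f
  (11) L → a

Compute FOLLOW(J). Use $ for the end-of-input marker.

{$, a, f}

FIRST(J): from J→d L e we get {d}; from J→e we get {e}. So FIRST(J) = {d, e}.
FIRST(L): from L→f we get {f}; from L→a f we get {a}; from L→a we get {a}. So FIRST(L) = {a, f}.
FIRST(E): from E→J L e we get {d, e}; from E→J we get {d, e}; from E→λ we get {λ}. So FIRST(E) = {λ, d, e}.
FIRST(S): from S→E we get {λ, d, e}; from S→e we get {e}; from S→λ we get {λ}. So FIRST(S) = {λ, d, e}.
FOLLOW(S) includes $ since S is the start symbol.
FOLLOW(S): S appears on no right-hand side. Thus FOLLOW(S) = {$}.
FOLLOW(E): in S→E, the suffix after E is empty, so FOLLOW(E) ⊇ FOLLOW(S) = {$}. Thus FOLLOW(E) = {$}.
FOLLOW(J): in E→J L e, J is followed by L e with FIRST {a, f}; in E→J, the suffix after J is empty, so FOLLOW(J) ⊇ FOLLOW(E) = {$}. Thus FOLLOW(J) = {$, a, f}.
FOLLOW(L): in J→d L e, L is followed by e with FIRST {e}; in E→J L e, L is followed by e with FIRST {e}. Thus FOLLOW(L) = {e}.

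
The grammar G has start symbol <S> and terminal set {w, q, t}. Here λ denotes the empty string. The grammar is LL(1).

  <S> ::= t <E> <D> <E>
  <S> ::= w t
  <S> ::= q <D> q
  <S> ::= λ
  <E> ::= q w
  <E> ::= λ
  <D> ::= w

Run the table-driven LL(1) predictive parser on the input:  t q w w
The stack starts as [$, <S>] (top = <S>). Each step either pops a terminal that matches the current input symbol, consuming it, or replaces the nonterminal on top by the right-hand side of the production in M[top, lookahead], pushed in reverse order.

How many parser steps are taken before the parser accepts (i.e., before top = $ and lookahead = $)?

8

step 1: stack=$ <S>  input=t q w w $  — expand <S> ::= t <E> <D> <E>
step 2: stack=$ <E> <D> <E> t  input=t q w w $  — match t
step 3: stack=$ <E> <D> <E>  input=q w w $  — expand <E> ::= q w
step 4: stack=$ <E> <D> w q  input=q w w $  — match q
step 5: stack=$ <E> <D> w  input=w w $  — match w
step 6: stack=$ <E> <D>  input=w $  — expand <D> ::= w
step 7: stack=$ <E> w  input=w $  — match w
step 8: stack=$ <E>  input=$  — expand <E> ::= λ
Accept reached after 8 steps.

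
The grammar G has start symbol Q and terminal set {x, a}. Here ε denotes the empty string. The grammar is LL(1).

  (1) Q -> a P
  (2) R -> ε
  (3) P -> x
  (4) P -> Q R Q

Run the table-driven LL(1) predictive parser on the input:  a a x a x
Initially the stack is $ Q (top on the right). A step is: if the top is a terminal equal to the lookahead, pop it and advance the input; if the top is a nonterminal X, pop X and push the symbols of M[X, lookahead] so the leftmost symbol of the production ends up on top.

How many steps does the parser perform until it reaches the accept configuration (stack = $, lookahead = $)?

step 1: stack=$ Q  input=a a x a x $  — expand Q -> a P
step 2: stack=$ P a  input=a a x a x $  — match a
step 3: stack=$ P  input=a x a x $  — expand P -> Q R Q
step 4: stack=$ Q R Q  input=a x a x $  — expand Q -> a P
step 5: stack=$ Q R P a  input=a x a x $  — match a
step 6: stack=$ Q R P  input=x a x $  — expand P -> x
step 7: stack=$ Q R x  input=x a x $  — match x
step 8: stack=$ Q R  input=a x $  — expand R -> ε
step 9: stack=$ Q  input=a x $  — expand Q -> a P
step 10: stack=$ P a  input=a x $  — match a
step 11: stack=$ P  input=x $  — expand P -> x
step 12: stack=$ x  input=x $  — match x
Accept reached after 12 steps.

12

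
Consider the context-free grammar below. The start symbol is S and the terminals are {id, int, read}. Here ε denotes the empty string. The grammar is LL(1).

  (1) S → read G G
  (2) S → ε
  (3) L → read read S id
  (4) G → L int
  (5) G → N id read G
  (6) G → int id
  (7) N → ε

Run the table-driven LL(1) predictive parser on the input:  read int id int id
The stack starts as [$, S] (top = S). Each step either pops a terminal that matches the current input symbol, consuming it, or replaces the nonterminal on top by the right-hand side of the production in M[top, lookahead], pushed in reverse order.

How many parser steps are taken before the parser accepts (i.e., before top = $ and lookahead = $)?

     Stack       Input                 Action
  1  $ S         read int id int id $  expand S → read G G
  2  $ G G read  read int id int id $  match read
  3  $ G G       int id int id $       expand G → int id
  4  $ G id int  int id int id $       match int
  5  $ G id      id int id $           match id
  6  $ G         int id $              expand G → int id
  7  $ id int    int id $              match int
  8  $ id        id $                  match id
Accept reached after 8 steps.

8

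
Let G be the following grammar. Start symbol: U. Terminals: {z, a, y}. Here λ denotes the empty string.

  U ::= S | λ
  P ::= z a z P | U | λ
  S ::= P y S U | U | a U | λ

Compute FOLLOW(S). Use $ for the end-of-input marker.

{$, a, y, z}

FIRST(U): from U::=S we get {λ, a, y, z}; from U::=λ we get {λ}. So FIRST(U) = {λ, a, y, z}.
FIRST(P): from P::=z a z P we get {z}; from P::=U we get {λ, a, y, z}; from P::=λ we get {λ}. So FIRST(P) = {λ, a, y, z}.
FIRST(S): from S::=P y S U we get {a, y, z}; from S::=U we get {λ, a, y, z}; from S::=a U we get {a}; from S::=λ we get {λ}. So FIRST(S) = {λ, a, y, z}.
FOLLOW(U) includes $ since U is the start symbol.
FOLLOW(P): in P::=z a z P, the suffix after P is empty (adds nothing new); in S::=P y S U, P is followed by y S U with FIRST {y}. Thus FOLLOW(P) = {y}.
FOLLOW(U): in P::=U, the suffix after U is empty, so FOLLOW(U) ⊇ FOLLOW(P) = {y}; in S::=P y S U, the suffix after U is empty, so FOLLOW(U) ⊇ FOLLOW(S) = {$, a, y, z}; in S::=U, the suffix after U is empty, so FOLLOW(U) ⊇ FOLLOW(S) = {$, a, y, z}; in S::=a U, the suffix after U is empty, so FOLLOW(U) ⊇ FOLLOW(S) = {$, a, y, z}. Thus FOLLOW(U) = {$, a, y, z}.
FOLLOW(S): in U::=S, the suffix after S is empty, so FOLLOW(S) ⊇ FOLLOW(U) = {$, a, y, z}; in S::=P y S U, S is followed by U with FIRST {λ, a, y, z}; in S::=P y S U, the suffix after S is nullable (adds nothing new). Thus FOLLOW(S) = {$, a, y, z}.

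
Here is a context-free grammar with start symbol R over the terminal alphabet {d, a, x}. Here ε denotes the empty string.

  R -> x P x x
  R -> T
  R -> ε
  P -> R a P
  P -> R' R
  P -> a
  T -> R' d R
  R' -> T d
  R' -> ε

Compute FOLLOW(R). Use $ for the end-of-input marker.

{$, a, d, x}

FIRST(R): from R->x P x x we get {x}; from R->T we get {d}; from R->ε we get {ε}. So FIRST(R) = {ε, d, x}.
FIRST(P): from P->R a P we get {a, d, x}; from P->R' R we get {ε, d, x}; from P->a we get {a}. So FIRST(P) = {ε, a, d, x}.
FIRST(T): from T->R' d R we get {d}. So FIRST(T) = {d}.
FIRST(R'): from R'->T d we get {d}; from R'->ε we get {ε}. So FIRST(R') = {ε, d}.
FOLLOW(R) includes $ since R is the start symbol.
FOLLOW(P): in R->x P x x, P is followed by x x with FIRST {x}; in P->R a P, the suffix after P is empty (adds nothing new). Thus FOLLOW(P) = {x}.
FOLLOW(R'): in P->R' R, R' is followed by R with FIRST {ε, d, x}; in P->R' R, the suffix after R' is nullable, so FOLLOW(R') ⊇ FOLLOW(P) = {x}; in T->R' d R, R' is followed by d R with FIRST {d}. Thus FOLLOW(R') = {d, x}.
FOLLOW(R): in P->R a P, R is followed by a P with FIRST {a}; in P->R' R, the suffix after R is empty, so FOLLOW(R) ⊇ FOLLOW(P) = {x}; in T->R' d R, the suffix after R is empty, so FOLLOW(R) ⊇ FOLLOW(T) = {$, a, d, x}. Thus FOLLOW(R) = {$, a, d, x}.
FOLLOW(T): in R->T, the suffix after T is empty, so FOLLOW(T) ⊇ FOLLOW(R) = {$, a, d, x}; in R'->T d, T is followed by d with FIRST {d}. Thus FOLLOW(T) = {$, a, d, x}.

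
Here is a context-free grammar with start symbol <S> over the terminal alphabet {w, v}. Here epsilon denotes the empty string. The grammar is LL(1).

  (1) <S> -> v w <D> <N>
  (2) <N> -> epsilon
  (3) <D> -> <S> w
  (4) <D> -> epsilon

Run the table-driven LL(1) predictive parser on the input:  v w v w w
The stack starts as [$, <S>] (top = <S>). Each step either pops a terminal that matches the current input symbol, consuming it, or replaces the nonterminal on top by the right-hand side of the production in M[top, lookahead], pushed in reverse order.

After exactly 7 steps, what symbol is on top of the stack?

<D>

     Stack                Input        Action
  1  $ <S>                v w v w w $  expand <S> -> v w <D> <N>
  2  $ <N> <D> w v        v w v w w $  match v
  3  $ <N> <D> w          w v w w $    match w
  4  $ <N> <D>            v w w $      expand <D> -> <S> w
  5  $ <N> w <S>          v w w $      expand <S> -> v w <D> <N>
  6  $ <N> w <N> <D> w v  v w w $      match v
  7  $ <N> w <N> <D> w    w w $        match w
Stack after step 7: $ <N> w <N> <D> (top = <D>).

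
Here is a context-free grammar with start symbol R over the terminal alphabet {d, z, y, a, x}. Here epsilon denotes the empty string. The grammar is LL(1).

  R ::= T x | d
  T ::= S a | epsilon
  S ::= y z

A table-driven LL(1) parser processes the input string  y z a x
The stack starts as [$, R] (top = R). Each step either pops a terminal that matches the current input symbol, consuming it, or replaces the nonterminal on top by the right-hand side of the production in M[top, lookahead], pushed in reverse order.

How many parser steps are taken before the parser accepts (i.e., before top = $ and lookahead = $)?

7

step 1: stack=$ R  input=y z a x $  — expand R ::= T x
step 2: stack=$ x T  input=y z a x $  — expand T ::= S a
step 3: stack=$ x a S  input=y z a x $  — expand S ::= y z
step 4: stack=$ x a z y  input=y z a x $  — match y
step 5: stack=$ x a z  input=z a x $  — match z
step 6: stack=$ x a  input=a x $  — match a
step 7: stack=$ x  input=x $  — match x
Accept reached after 7 steps.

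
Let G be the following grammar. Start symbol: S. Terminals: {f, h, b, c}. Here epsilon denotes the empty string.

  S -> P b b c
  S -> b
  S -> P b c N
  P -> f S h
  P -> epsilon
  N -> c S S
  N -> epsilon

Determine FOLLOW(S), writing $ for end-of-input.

{$, b, f, h}

FIRST(P) = {epsilon, f}
FIRST(N) = {epsilon, c}
FIRST(S) = {b, f}  (via P b b c, P b c N)
FOLLOW(S) includes $ since S is the start symbol.
FOLLOW(P): in S->P b b c, P is followed by b b c with FIRST {b}; in S->P b c N, P is followed by b c N with FIRST {b}. Thus FOLLOW(P) = {b}.
FOLLOW(S): in P->f S h, S is followed by h with FIRST {h}; in N->c S S (occurrence 1), S is followed by S with FIRST {b, f}; in N->c S S (occurrence 2), the suffix after S is empty, so FOLLOW(S) ⊇ FOLLOW(N) = {$, b, f, h}. Thus FOLLOW(S) = {$, b, f, h}.
FOLLOW(N): in S->P b c N, the suffix after N is empty, so FOLLOW(N) ⊇ FOLLOW(S) = {$, b, f, h}. Thus FOLLOW(N) = {$, b, f, h}.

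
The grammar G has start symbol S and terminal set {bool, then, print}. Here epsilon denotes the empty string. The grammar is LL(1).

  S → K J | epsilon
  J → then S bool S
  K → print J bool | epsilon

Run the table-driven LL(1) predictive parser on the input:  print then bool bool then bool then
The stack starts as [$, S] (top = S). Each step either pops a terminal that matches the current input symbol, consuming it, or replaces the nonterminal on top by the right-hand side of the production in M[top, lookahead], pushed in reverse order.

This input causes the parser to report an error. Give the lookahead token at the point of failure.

$

      Stack                   Input                                  Action
   1  $ S                     print then bool bool then bool then $  expand S → K J
   2  $ J K                   print then bool bool then bool then $  expand K → print J bool
   3  $ J bool J print        print then bool bool then bool then $  match print
   4  $ J bool J              then bool bool then bool then $        expand J → then S bool S
   5  $ J bool S bool S then  then bool bool then bool then $        match then
   6  $ J bool S bool S       bool bool then bool then $             expand S → epsilon
   7  $ J bool S bool         bool bool then bool then $             match bool
   8  $ J bool S              bool then bool then $                  expand S → epsilon
   9  $ J bool                bool then bool then $                  match bool
  10  $ J                     then bool then $                       expand J → then S bool S
  11  $ S bool S then         then bool then $                       match then
  12  $ S bool S              bool then $                            expand S → epsilon
  13  $ S bool                bool then $                            match bool
  14  $ S                     then $                                 expand S → K J
  15  $ J K                   then $                                 expand K → epsilon
  16  $ J                     then $                                 expand J → then S bool S
  17  $ S bool S then         then $                                 match then
  18  $ S bool S              $                                      expand S → epsilon
  19  $ S bool                $                                      error: top is terminal bool but lookahead is $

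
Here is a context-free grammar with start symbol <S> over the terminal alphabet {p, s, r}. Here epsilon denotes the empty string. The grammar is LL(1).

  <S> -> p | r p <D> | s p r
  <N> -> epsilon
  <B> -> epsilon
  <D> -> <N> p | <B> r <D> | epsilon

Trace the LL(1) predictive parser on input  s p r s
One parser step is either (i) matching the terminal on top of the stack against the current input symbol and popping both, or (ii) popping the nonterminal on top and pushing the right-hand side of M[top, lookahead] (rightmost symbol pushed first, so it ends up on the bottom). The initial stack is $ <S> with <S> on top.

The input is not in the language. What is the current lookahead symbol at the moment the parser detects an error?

s

     Stack    Input      Action
  1  $ <S>    s p r s $  expand <S> -> s p r
  2  $ r p s  s p r s $  match s
  3  $ r p    p r s $    match p
  4  $ r      r s $      match r
  5  $        s $        error: stack empty but input remains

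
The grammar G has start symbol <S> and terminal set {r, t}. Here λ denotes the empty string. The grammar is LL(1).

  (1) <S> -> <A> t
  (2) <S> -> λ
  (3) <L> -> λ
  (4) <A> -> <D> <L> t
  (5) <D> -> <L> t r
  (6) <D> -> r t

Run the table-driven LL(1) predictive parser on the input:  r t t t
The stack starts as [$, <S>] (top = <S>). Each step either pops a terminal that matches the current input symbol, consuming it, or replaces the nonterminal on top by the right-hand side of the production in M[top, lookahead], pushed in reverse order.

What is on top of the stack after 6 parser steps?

     Stack          Input      Action
  1  $ <S>          r t t t $  expand <S> -> <A> t
  2  $ t <A>        r t t t $  expand <A> -> <D> <L> t
  3  $ t t <L> <D>  r t t t $  expand <D> -> r t
  4  $ t t <L> t r  r t t t $  match r
  5  $ t t <L> t    t t t $    match t
  6  $ t t <L>      t t $      expand <L> -> λ
Stack after step 6: $ t t (top = t).

t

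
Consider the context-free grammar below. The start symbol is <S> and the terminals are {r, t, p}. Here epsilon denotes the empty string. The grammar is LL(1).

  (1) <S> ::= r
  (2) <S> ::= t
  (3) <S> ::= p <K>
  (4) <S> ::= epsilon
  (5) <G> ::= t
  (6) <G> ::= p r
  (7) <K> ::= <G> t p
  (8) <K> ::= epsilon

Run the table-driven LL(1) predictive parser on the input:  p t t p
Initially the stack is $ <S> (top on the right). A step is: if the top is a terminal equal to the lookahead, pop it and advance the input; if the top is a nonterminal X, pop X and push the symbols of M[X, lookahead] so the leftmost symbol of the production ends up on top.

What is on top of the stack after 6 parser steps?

step 1: stack=$ <S>  input=p t t p $  — expand <S> ::= p <K>
step 2: stack=$ <K> p  input=p t t p $  — match p
step 3: stack=$ <K>  input=t t p $  — expand <K> ::= <G> t p
step 4: stack=$ p t <G>  input=t t p $  — expand <G> ::= t
step 5: stack=$ p t t  input=t t p $  — match t
step 6: stack=$ p t  input=t p $  — match t
Stack after step 6: $ p (top = p).

p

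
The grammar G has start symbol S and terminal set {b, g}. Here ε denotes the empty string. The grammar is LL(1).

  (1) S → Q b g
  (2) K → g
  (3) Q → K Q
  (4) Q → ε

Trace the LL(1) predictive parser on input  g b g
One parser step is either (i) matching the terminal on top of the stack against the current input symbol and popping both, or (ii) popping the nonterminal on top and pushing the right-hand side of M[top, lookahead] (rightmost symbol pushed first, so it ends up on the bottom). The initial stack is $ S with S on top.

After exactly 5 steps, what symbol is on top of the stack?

b

step 1: stack=$ S  input=g b g $  — expand S → Q b g
step 2: stack=$ g b Q  input=g b g $  — expand Q → K Q
step 3: stack=$ g b Q K  input=g b g $  — expand K → g
step 4: stack=$ g b Q g  input=g b g $  — match g
step 5: stack=$ g b Q  input=b g $  — expand Q → ε
Stack after step 5: $ g b (top = b).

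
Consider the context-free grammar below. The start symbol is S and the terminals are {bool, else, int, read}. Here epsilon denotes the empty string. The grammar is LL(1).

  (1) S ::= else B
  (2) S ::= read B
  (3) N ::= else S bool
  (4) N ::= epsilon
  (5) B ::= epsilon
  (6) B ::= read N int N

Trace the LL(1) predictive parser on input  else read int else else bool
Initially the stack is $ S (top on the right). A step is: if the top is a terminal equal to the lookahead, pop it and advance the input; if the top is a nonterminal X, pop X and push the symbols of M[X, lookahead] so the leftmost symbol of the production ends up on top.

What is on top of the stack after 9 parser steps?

else

     Stack           Input                           Action
  1  $ S             else read int else else bool $  expand S ::= else B
  2  $ B else        else read int else else bool $  match else
  3  $ B             read int else else bool $       expand B ::= read N int N
  4  $ N int N read  read int else else bool $       match read
  5  $ N int N       int else else bool $            expand N ::= epsilon
  6  $ N int         int else else bool $            match int
  7  $ N             else else bool $                expand N ::= else S bool
  8  $ bool S else   else else bool $                match else
  9  $ bool S        else bool $                     expand S ::= else B
Stack after step 9: $ bool B else (top = else).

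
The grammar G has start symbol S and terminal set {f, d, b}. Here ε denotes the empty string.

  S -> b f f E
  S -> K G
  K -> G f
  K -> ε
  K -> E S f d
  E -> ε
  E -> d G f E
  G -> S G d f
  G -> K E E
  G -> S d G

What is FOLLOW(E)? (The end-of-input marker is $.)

{$, b, d, f}

FIRST(E) = {ε, d}
FIRST(S) = {ε, b, d, f}  (via K G)
FIRST(K) = {ε, b, d, f}  (via G f, E S f d)
FIRST(G) = {ε, b, d, f}  (via S G d f, K E E, S d G)
FOLLOW(S) includes $ since S is the start symbol.
FOLLOW(S): in K->E S f d, S is followed by f d with FIRST {f}; in G->S G d f, S is followed by G d f with FIRST {b, d, f}; in G->S d G, S is followed by d G with FIRST {d}. Thus FOLLOW(S) = {$, b, d, f}.
FOLLOW(G): in S->K G, the suffix after G is empty, so FOLLOW(G) ⊇ FOLLOW(S) = {$, b, d, f}; in K->G f, G is followed by f with FIRST {f}; in E->d G f E, G is followed by f E with FIRST {f}; in G->S G d f, G is followed by d f with FIRST {d}; in G->S d G, the suffix after G is empty (adds nothing new). Thus FOLLOW(G) = {$, b, d, f}.
FOLLOW(K): in S->K G, K is followed by G with FIRST {ε, b, d, f}; in S->K G, the suffix after K is nullable, so FOLLOW(K) ⊇ FOLLOW(S) = {$, b, d, f}; in G->K E E, K is followed by E E with FIRST {ε, d}; in G->K E E, the suffix after K is nullable, so FOLLOW(K) ⊇ FOLLOW(G) = {$, b, d, f}. Thus FOLLOW(K) = {$, b, d, f}.
FOLLOW(E): in S->b f f E, the suffix after E is empty, so FOLLOW(E) ⊇ FOLLOW(S) = {$, b, d, f}; in K->E S f d, E is followed by S f d with FIRST {b, d, f}; in E->d G f E, the suffix after E is empty (adds nothing new); in G->K E E (occurrence 1), E is followed by E with FIRST {ε, d}; in G->K E E (occurrence 1), the suffix after E is nullable, so FOLLOW(E) ⊇ FOLLOW(G) = {$, b, d, f}; in G->K E E (occurrence 2), the suffix after E is empty, so FOLLOW(E) ⊇ FOLLOW(G) = {$, b, d, f}. Thus FOLLOW(E) = {$, b, d, f}.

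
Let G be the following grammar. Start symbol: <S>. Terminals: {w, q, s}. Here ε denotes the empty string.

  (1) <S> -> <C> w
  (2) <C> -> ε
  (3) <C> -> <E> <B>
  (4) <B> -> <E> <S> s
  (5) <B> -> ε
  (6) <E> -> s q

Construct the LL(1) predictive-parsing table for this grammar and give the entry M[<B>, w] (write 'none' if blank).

<B> -> ε

FIRST(<E>) = {s}
FIRST(<C>) = {ε, s}  (via <E> <B>)
FIRST(<B>) = {ε, s}  (via <E> <S> s)
FIRST(<S>) = {s, w}  (via <C> w)
FOLLOW(<S>) includes $ since <S> is the start symbol.
FOLLOW(<C>): in <S>-><C> w, <C> is followed by w with FIRST {w}. Thus FOLLOW(<C>) = {w}.
FOLLOW(<B>): in <C>-><E> <B>, the suffix after <B> is empty, so FOLLOW(<B>) ⊇ FOLLOW(<C>) = {w}. Thus FOLLOW(<B>) = {w}.
For <B> -> <E> <S> s: FIRST(<E> <S> s) = {s}, so it goes in M[<B>, t] for t ∈ {s}.
For <B> -> ε: FIRST(ε) = {ε}, so it goes in M[<B>, t] for t ∈ {}; since ε ∈ FIRST, also for every t ∈ FOLLOW(<B>) = {w}.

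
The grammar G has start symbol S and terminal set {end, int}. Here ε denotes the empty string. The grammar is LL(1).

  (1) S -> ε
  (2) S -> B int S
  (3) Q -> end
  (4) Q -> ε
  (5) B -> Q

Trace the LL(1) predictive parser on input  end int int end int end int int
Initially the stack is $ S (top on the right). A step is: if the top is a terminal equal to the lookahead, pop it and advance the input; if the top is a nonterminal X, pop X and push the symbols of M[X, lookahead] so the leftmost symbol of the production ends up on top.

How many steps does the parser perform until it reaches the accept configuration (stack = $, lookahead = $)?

      Stack        Input                              Action
   1  $ S          end int int end int end int int $  expand S -> B int S
   2  $ S int B    end int int end int end int int $  expand B -> Q
   3  $ S int Q    end int int end int end int int $  expand Q -> end
   4  $ S int end  end int int end int end int int $  match end
   5  $ S int      int int end int end int int $      match int
   6  $ S          int end int end int int $          expand S -> B int S
   7  $ S int B    int end int end int int $          expand B -> Q
   8  $ S int Q    int end int end int int $          expand Q -> ε
   9  $ S int      int end int end int int $          match int
  10  $ S          end int end int int $              expand S -> B int S
  11  $ S int B    end int end int int $              expand B -> Q
  12  $ S int Q    end int end int int $              expand Q -> end
  13  $ S int end  end int end int int $              match end
  14  $ S int      int end int int $                  match int
  15  $ S          end int int $                      expand S -> B int S
  16  $ S int B    end int int $                      expand B -> Q
  17  $ S int Q    end int int $                      expand Q -> end
  18  $ S int end  end int int $                      match end
  19  $ S int      int int $                          match int
  20  $ S          int $                              expand S -> B int S
  21  $ S int B    int $                              expand B -> Q
  22  $ S int Q    int $                              expand Q -> ε
  23  $ S int      int $                              match int
  24  $ S          $                                  expand S -> ε
Accept reached after 24 steps.

24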